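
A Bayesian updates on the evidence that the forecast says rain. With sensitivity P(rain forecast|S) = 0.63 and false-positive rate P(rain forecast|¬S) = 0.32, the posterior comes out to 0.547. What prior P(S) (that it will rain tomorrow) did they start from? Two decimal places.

P(S) = 0.38

In odds form, posterior odds = prior odds × likelihood ratio, so prior odds = posterior odds ÷ LR.
Posterior odds = 0.547/(1−0.547) = 1.2075. LR = 0.63/0.32 = 1.9688.
Prior odds = 1.2075/1.9688 = 0.6133, so P(S) = 0.6133/(1+0.6133) ≈ 0.38.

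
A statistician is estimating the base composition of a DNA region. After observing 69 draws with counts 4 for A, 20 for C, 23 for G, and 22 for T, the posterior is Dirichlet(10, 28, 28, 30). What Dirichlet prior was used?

For a Dirichlet(α) prior with multinomial counts c, the posterior is Dirichlet(α + c) componentwise.
Subtract each count from the matching posterior parameter: 10−4=6, 28−20=8, 28−23=5, 30−22=8.

Dirichlet(6, 8, 5, 8)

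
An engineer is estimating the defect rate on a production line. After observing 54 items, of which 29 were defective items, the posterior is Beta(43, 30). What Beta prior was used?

Beta(14, 5)

Under Beta–binomial conjugacy the posterior parameters are (α+s, β+f).
Subtract the data counts: 43−29=14, 30−25=5.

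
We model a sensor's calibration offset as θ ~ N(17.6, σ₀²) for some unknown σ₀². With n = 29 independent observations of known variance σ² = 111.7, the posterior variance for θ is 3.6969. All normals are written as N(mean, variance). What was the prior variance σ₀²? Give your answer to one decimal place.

σ₀² = 92.0

Posterior precision equals prior precision plus data precision: 1/σ_n² = 1/σ₀² + n/σ².
So 1/σ₀² = 1/3.6969 − 29/111.7 = 0.270497 − 0.259624 = 0.010873.
Hence σ₀² = 1/0.010873 ≈ 92.0.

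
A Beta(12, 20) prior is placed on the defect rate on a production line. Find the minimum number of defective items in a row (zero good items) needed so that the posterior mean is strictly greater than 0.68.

k = 31

After k defective items and 0 good items the posterior is Beta(12+k, 20), with mean (12+k)/(12+20+k).
Set (12+k)/(32+k) > 0.68 and solve: k > (0.68·32 − 12)/(1 − 0.68) = 30.500.
The smallest integer exceeding 30.500 is 31.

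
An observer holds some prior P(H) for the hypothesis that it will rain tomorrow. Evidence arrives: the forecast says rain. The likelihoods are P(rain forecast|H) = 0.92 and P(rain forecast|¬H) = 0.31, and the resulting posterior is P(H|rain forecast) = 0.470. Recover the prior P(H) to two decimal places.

Bayes' rule in odds form gives O(H|E) = O(H)·[P(E|H)/P(E|¬H)], hence O(H) = O(H|E)/LR.
Posterior odds = 0.470/(1−0.470) = 0.8868. LR = 0.92/0.31 = 2.9677.
Prior odds = 0.8868/2.9677 = 0.2988, so P(H) = 0.2988/(1+0.2988) ≈ 0.23.

P(H) = 0.23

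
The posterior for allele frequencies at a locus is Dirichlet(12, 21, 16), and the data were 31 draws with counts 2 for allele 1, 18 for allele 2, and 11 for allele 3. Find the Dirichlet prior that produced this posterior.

Dirichlet(10, 3, 5)

For a Dirichlet(α) prior with multinomial counts c, the posterior is Dirichlet(α + c) componentwise.
Subtract each count from the matching posterior parameter: 12−2=10, 21−18=3, 16−11=5.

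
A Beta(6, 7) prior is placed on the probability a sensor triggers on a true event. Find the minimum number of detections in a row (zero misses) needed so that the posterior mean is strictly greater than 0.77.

After k detections and 0 misses the posterior is Beta(6+k, 7), with mean (6+k)/(6+7+k).
Set (6+k)/(13+k) > 0.77 and solve: k > (0.77·13 − 6)/(1 − 0.77) = 17.435.
The smallest integer exceeding 17.435 is 18, and checking k=18: (24)/(31) = 0.7742 > 0.77.

k = 18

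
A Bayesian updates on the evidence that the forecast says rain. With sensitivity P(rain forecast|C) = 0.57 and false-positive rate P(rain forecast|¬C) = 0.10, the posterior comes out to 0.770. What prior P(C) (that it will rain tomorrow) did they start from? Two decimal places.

P(C) = 0.37

In odds form, posterior odds = prior odds × likelihood ratio, so prior odds = posterior odds ÷ LR.
Posterior odds = 0.770/(1−0.770) = 3.3478. LR = 0.57/0.10 = 5.7000.
Prior odds = 3.3478/5.7000 = 0.5873, so P(C) = 0.5873/(1+0.5873) ≈ 0.37.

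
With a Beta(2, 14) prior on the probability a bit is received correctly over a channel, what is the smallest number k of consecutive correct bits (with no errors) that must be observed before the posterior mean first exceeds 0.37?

k = 7

After k correct bits and 0 errors the posterior is Beta(2+k, 14), with mean (2+k)/(2+14+k).
Set (2+k)/(16+k) > 0.37 and solve: k > (0.37·16 − 2)/(1 − 0.37) = 6.222.
The smallest integer exceeding 6.222 is 7.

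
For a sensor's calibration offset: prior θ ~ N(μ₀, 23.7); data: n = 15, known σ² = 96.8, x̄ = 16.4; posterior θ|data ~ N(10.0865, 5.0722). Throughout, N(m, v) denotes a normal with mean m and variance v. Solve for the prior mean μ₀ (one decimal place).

μ₀ = -13.1

With known observation variance, the Normal–Normal posterior has precision τ_n = τ₀ + n/σ² and mean μ_n = (τ₀μ₀ + (n/σ²)x̄)/τ_n.
Here τ₀ = 1/23.7 = 0.042194 and τ_data = 15/96.8 = 0.154959, so τ_n = 0.197153.
Rearranging for μ₀: μ₀ = (μ_n·τ_n − τ_data·x̄)/τ₀ = (10.0865·0.197153 − 0.154959·16.4) / 0.042194 = -0.552744/0.042194 ≈ -13.1.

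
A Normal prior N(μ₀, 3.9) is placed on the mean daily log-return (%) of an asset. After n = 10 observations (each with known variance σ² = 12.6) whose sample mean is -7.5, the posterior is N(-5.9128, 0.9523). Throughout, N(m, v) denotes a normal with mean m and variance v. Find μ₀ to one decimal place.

μ₀ = -1.0

With known observation variance, the Normal–Normal posterior has precision τ_n = τ₀ + n/σ² and mean μ_n = (τ₀μ₀ + (n/σ²)x̄)/τ_n.
Here τ₀ = 1/3.9 = 0.256410 and τ_data = 10/12.6 = 0.793651, so τ_n = 1.050061.
Rearranging for μ₀: μ₀ = (μ_n·τ_n − τ_data·x̄)/τ₀ = (-5.9128·1.050061 − 0.793651·-7.5) / 0.256410 = -0.256418/0.256410 ≈ -1.0.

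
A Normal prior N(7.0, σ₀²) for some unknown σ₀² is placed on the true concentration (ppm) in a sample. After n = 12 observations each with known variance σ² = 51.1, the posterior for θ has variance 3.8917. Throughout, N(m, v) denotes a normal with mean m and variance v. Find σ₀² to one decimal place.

For the Normal–Normal model with known σ², precisions add: τ_n = τ₀ + n/σ².
So 1/σ₀² = 1/3.8917 − 12/51.1 = 0.256957 − 0.234834 = 0.022123.
Hence σ₀² = 1/0.022123 ≈ 45.2.

σ₀² = 45.2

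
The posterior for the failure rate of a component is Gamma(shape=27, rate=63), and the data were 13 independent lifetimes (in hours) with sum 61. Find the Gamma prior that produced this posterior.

Gamma–exponential conjugacy: posterior shape = α + n, posterior rate = β + Σtᵢ.
So α = 27 − 13 = 14 and β = 63 − 61 = 2.

Gamma(shape=14, rate=2)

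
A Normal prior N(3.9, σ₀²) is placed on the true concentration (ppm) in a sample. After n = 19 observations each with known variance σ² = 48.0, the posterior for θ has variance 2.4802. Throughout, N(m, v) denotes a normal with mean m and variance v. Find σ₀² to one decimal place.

Posterior precision equals prior precision plus data precision: 1/σ_n² = 1/σ₀² + n/σ².
So 1/σ₀² = 1/2.4802 − 19/48.0 = 0.403193 − 0.395833 = 0.007360.
Hence σ₀² = 1/0.007360 ≈ 135.9.

σ₀² = 135.9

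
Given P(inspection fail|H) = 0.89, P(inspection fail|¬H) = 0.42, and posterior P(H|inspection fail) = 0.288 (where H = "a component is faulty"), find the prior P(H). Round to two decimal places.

P(H) = 0.16

Bayes' rule in odds form gives O(H|E) = O(H)·[P(E|H)/P(E|¬H)], hence O(H) = O(H|E)/LR.
Posterior odds = 0.288/(1−0.288) = 0.4045. LR = 0.89/0.42 = 2.1190.
Prior odds = 0.4045/2.1190 = 0.1909, so P(H) = 0.1909/(1+0.1909) ≈ 0.16.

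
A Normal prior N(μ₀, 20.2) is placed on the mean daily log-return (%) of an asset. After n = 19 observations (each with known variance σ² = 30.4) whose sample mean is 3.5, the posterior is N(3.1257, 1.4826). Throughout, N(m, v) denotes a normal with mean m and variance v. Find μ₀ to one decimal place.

μ₀ = -1.6

The posterior mean is a precision-weighted average: μ_n = (τ₀μ₀ + τ_data·x̄)/(τ₀+τ_data), with τ₀=1/σ₀² and τ_data=n/σ².
Here τ₀ = 1/20.2 = 0.049505 and τ_data = 19/30.4 = 0.625000, so τ_n = 0.674505.
Rearranging for μ₀: μ₀ = (μ_n·τ_n − τ_data·x̄)/τ₀ = (3.1257·0.674505 − 0.625000·3.5) / 0.049505 = -0.079200/0.049505 ≈ -1.6.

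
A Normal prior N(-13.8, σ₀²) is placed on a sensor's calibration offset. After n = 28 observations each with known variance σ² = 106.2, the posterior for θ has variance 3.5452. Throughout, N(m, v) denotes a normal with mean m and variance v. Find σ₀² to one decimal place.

Posterior precision equals prior precision plus data precision: 1/σ_n² = 1/σ₀² + n/σ².
So 1/σ₀² = 1/3.5452 − 28/106.2 = 0.282072 − 0.263653 = 0.018419.
Hence σ₀² = 1/0.018419 ≈ 54.3.

σ₀² = 54.3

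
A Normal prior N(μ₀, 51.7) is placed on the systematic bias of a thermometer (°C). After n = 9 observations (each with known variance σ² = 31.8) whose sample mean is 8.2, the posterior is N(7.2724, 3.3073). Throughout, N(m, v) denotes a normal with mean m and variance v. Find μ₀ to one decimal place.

The posterior mean is a precision-weighted average: μ_n = (τ₀μ₀ + τ_data·x̄)/(τ₀+τ_data), with τ₀=1/σ₀² and τ_data=n/σ².
Here τ₀ = 1/51.7 = 0.019342 and τ_data = 9/31.8 = 0.283019, so τ_n = 0.302361.
Rearranging for μ₀: μ₀ = (μ_n·τ_n − τ_data·x̄)/τ₀ = (7.2724·0.302361 − 0.283019·8.2) / 0.019342 = -0.121866/0.019342 ≈ -6.3.

μ₀ = -6.3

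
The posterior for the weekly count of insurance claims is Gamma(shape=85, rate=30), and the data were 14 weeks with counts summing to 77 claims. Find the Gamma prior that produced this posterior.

Gamma–Poisson conjugacy: posterior shape = α + Σxᵢ, posterior rate = β + n.
So α = 85 − 77 = 8 and β = 30 − 14 = 16.

Gamma(shape=8, rate=16)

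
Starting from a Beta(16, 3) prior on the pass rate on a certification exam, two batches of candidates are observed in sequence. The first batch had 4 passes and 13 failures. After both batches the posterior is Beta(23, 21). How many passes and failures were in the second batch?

3 passes and 5 failures

Sequential conjugate updates are equivalent to a single update on the pooled data, so total successes = posterior α − prior α and total failures = posterior β − prior β.
Total across both batches: 23−16=7 passes, 21−3=18 failures.
Subtract the first batch: 7−4=3 passes and 18−13=5 failures.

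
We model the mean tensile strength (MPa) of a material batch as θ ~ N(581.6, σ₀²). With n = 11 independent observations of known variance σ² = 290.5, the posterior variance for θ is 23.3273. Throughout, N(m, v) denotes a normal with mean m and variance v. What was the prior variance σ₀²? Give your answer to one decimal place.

σ₀² = 199.9

For the Normal–Normal model with known σ², precisions add: τ_n = τ₀ + n/σ².
So 1/σ₀² = 1/23.3273 − 11/290.5 = 0.042868 − 0.037866 = 0.005002.
Hence σ₀² = 1/0.005002 ≈ 199.9.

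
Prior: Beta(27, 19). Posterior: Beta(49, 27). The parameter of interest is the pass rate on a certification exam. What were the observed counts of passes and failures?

Beta is conjugate to the binomial likelihood: posterior = Beta(a+s, b+f).
So s = 49 − 27 = 22 and f = 27 − 19 = 8.

22 passes and 8 failures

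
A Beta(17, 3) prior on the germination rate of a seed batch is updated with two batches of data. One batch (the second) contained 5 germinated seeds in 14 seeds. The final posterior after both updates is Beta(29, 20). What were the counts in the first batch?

Sequential conjugate updates are equivalent to a single update on the pooled data, so total successes = posterior α − prior α and total failures = posterior β − prior β.
Total across both batches: 29−17=12 germinated seeds, 20−3=17 non-germinating seeds.
Subtract the second batch: 12−5=7 germinated seeds and 17−9=8 non-germinating seeds.

7 germinated seeds and 8 non-germinating seeds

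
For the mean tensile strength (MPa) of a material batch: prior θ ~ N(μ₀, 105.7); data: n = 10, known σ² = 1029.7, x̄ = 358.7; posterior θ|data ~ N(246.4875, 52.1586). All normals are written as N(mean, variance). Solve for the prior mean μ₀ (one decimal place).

With known observation variance, the Normal–Normal posterior has precision τ_n = τ₀ + n/σ² and mean μ_n = (τ₀μ₀ + (n/σ²)x̄)/τ_n.
Here τ₀ = 1/105.7 = 0.009461 and τ_data = 10/1029.7 = 0.009712, so τ_n = 0.019173.
Rearranging for μ₀: μ₀ = (μ_n·τ_n − τ_data·x̄)/τ₀ = (246.4875·0.019173 − 0.009712·358.7) / 0.009461 = 1.242210/0.009461 ≈ 131.3.

μ₀ = 131.3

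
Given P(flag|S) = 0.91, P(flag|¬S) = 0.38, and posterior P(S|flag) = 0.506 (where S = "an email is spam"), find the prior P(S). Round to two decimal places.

In odds form, posterior odds = prior odds × likelihood ratio, so prior odds = posterior odds ÷ LR.
Posterior odds = 0.506/(1−0.506) = 1.0243. LR = 0.91/0.38 = 2.3947.
Prior odds = 1.0243/2.3947 = 0.4277, so P(S) = 0.4277/(1+0.4277) ≈ 0.30.

P(S) = 0.30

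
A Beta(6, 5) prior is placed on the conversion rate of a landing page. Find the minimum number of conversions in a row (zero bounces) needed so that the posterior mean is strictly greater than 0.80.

k = 15

After k conversions and 0 bounces the posterior is Beta(6+k, 5), with mean (6+k)/(6+5+k).
Set (6+k)/(11+k) > 0.80 and solve: k > (0.80·11 − 6)/(1 − 0.80) = 14.000.
The smallest integer exceeding 14.000 is 15.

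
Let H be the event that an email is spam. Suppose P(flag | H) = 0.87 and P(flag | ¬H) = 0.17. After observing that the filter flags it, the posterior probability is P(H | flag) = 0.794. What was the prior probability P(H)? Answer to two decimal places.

P(H) = 0.43

Bayes' rule in odds form gives O(H|E) = O(H)·[P(E|H)/P(E|¬H)], hence O(H) = O(H|E)/LR.
Posterior odds = 0.794/(1−0.794) = 3.8544. LR = 0.87/0.17 = 5.1176.
Prior odds = 3.8544/5.1176 = 0.7532, so P(H) = 0.7532/(1+0.7532) ≈ 0.43.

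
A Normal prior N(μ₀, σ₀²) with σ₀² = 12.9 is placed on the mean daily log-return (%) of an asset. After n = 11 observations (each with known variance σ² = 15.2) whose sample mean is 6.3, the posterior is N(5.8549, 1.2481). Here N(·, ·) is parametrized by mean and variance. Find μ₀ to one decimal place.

The posterior mean is a precision-weighted average: μ_n = (τ₀μ₀ + τ_data·x̄)/(τ₀+τ_data), with τ₀=1/σ₀² and τ_data=n/σ².
Here τ₀ = 1/12.9 = 0.077519 and τ_data = 11/15.2 = 0.723684, so τ_n = 0.801203.
Rearranging for μ₀: μ₀ = (μ_n·τ_n − τ_data·x̄)/τ₀ = (5.8549·0.801203 − 0.723684·6.3) / 0.077519 = 0.131754/0.077519 ≈ 1.7.

μ₀ = 1.7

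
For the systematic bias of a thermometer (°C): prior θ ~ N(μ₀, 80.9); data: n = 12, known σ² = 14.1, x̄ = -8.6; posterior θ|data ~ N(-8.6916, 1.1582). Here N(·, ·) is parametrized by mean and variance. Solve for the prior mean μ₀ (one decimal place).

μ₀ = -15.0

The posterior mean is a precision-weighted average: μ_n = (τ₀μ₀ + τ_data·x̄)/(τ₀+τ_data), with τ₀=1/σ₀² and τ_data=n/σ².
Here τ₀ = 1/80.9 = 0.012361 and τ_data = 12/14.1 = 0.851064, so τ_n = 0.863425.
Rearranging for μ₀: μ₀ = (μ_n·τ_n − τ_data·x̄)/τ₀ = (-8.6916·0.863425 − 0.851064·-8.6) / 0.012361 = -0.185394/0.012361 ≈ -15.0.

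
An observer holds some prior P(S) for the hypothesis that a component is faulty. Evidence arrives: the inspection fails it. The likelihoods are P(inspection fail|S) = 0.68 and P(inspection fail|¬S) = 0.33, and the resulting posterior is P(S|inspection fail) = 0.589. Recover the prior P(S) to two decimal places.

P(S) = 0.41

In odds form, posterior odds = prior odds × likelihood ratio, so prior odds = posterior odds ÷ LR.
Posterior odds = 0.589/(1−0.589) = 1.4331. LR = 0.68/0.33 = 2.0606.
Prior odds = 1.4331/2.0606 = 0.6955, so P(S) = 0.6955/(1+0.6955) ≈ 0.41.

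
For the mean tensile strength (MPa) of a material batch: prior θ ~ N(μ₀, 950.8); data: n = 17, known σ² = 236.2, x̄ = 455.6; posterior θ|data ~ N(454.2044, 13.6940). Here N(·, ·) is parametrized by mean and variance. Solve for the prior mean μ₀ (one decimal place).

The posterior mean is a precision-weighted average: μ_n = (τ₀μ₀ + τ_data·x̄)/(τ₀+τ_data), with τ₀=1/σ₀² and τ_data=n/σ².
Here τ₀ = 1/950.8 = 0.001052 and τ_data = 17/236.2 = 0.071973, so τ_n = 0.073025.
Rearranging for μ₀: μ₀ = (μ_n·τ_n − τ_data·x̄)/τ₀ = (454.2044·0.073025 − 0.071973·455.6) / 0.001052 = 0.377378/0.001052 ≈ 358.7.

μ₀ = 358.7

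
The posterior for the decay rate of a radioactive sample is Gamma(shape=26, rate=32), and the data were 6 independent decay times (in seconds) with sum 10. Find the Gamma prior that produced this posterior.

Gamma–exponential conjugacy: posterior shape = α + n, posterior rate = β + Σtᵢ.
So α = 26 − 6 = 20 and β = 32 − 10 = 22.

Gamma(shape=20, rate=22)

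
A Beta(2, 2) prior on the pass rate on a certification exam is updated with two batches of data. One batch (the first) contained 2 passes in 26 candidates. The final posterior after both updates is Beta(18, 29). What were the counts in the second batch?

Because Beta–binomial updating is additive in the counts, the combined data contributed (α_post−α_prior, β_post−β_prior) successes and failures.
Total across both batches: 18−2=16 passes, 29−2=27 failures.
Subtract the first batch: 16−2=14 passes and 27−24=3 failures.

14 passes and 3 failures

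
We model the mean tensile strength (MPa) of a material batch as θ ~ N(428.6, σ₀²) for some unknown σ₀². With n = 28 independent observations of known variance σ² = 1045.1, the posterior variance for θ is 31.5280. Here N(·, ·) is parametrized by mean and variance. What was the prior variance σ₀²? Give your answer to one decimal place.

σ₀² = 203.0

For the Normal–Normal model with known σ², precisions add: τ_n = τ₀ + n/σ².
So 1/σ₀² = 1/31.5280 − 28/1045.1 = 0.031718 − 0.026792 = 0.004926.
Hence σ₀² = 1/0.004926 ≈ 203.0.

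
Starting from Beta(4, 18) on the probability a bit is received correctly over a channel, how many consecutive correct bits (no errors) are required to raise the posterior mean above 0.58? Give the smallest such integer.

k = 21

After k correct bits and 0 errors the posterior is Beta(4+k, 18), with mean (4+k)/(4+18+k).
Set (4+k)/(22+k) > 0.58 and solve: k > (0.58·22 − 4)/(1 − 0.58) = 20.857.
The smallest integer exceeding 20.857 is 21, and checking k=21: (25)/(43) = 0.5814 > 0.58.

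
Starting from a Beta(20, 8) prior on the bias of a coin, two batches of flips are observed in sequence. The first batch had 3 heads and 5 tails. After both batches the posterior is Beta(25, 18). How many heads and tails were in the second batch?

Sequential conjugate updates are equivalent to a single update on the pooled data, so total successes = posterior α − prior α and total failures = posterior β − prior β.
Total across both batches: 25−20=5 heads, 18−8=10 tails.
Subtract the first batch: 5−3=2 heads and 10−5=5 tails.

2 heads and 5 tails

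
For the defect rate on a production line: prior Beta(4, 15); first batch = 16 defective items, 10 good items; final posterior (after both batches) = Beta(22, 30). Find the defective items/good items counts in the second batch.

2 defective items and 5 good items

Sequential conjugate updates are equivalent to a single update on the pooled data, so total successes = posterior α − prior α and total failures = posterior β − prior β.
Total across both batches: 22−4=18 defective items, 30−15=15 good items.
Subtract the first batch: 18−16=2 defective items and 15−10=5 good items.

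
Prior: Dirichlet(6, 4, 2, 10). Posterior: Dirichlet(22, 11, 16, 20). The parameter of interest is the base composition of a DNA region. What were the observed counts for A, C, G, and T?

counts (16, 7, 14, 10)

For a Dirichlet(α) prior with multinomial counts c, the posterior is Dirichlet(α + c) componentwise.
Counts are posterior − prior componentwise: 22−6=16, 11−4=7, 16−2=14, 20−10=10.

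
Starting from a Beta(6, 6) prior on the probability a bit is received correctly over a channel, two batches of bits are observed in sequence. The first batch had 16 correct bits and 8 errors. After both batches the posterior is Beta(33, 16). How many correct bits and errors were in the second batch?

11 correct bits and 2 errors

Because Beta–binomial updating is additive in the counts, the combined data contributed (α_post−α_prior, β_post−β_prior) successes and failures.
Total across both batches: 33−6=27 correct bits, 16−6=10 errors.
Subtract the first batch: 27−16=11 correct bits and 10−8=2 errors.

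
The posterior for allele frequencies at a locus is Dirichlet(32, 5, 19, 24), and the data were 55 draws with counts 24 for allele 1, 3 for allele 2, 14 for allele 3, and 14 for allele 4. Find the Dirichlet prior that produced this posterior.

For a Dirichlet(α) prior with multinomial counts c, the posterior is Dirichlet(α + c) componentwise.
Subtract each count from the matching posterior parameter: 32−24=8, 5−3=2, 19−14=5, 24−14=10.

Dirichlet(8, 2, 5, 10)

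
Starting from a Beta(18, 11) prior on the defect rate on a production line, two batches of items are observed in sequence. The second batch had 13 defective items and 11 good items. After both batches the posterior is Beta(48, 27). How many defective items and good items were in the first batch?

Because Beta–binomial updating is additive in the counts, the combined data contributed (α_post−α_prior, β_post−β_prior) successes and failures.
Total across both batches: 48−18=30 defective items, 27−11=16 good items.
Subtract the second batch: 30−13=17 defective items and 16−11=5 good items.

17 defective items and 5 good items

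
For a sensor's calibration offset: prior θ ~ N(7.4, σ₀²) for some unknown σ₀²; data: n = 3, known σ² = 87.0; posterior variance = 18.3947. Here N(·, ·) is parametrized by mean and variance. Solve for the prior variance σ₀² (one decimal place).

σ₀² = 50.3

For the Normal–Normal model with known σ², precisions add: τ_n = τ₀ + n/σ².
So 1/σ₀² = 1/18.3947 − 3/87.0 = 0.054363 − 0.034483 = 0.019880.
Hence σ₀² = 1/0.019880 ≈ 50.3.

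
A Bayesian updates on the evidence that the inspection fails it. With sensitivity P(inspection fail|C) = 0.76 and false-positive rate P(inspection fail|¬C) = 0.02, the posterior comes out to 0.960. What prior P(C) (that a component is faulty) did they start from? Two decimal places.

P(C) = 0.39

In odds form, posterior odds = prior odds × likelihood ratio, so prior odds = posterior odds ÷ LR.
Posterior odds = 0.960/(1−0.960) = 24.0000. LR = 0.76/0.02 = 38.0000.
Prior odds = 24.0000/38.0000 = 0.6316, so P(C) = 0.6316/(1+0.6316) ≈ 0.39.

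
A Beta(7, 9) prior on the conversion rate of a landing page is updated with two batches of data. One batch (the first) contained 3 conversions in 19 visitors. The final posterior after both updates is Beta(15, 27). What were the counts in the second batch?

5 conversions and 2 bounces

Because Beta–binomial updating is additive in the counts, the combined data contributed (α_post−α_prior, β_post−β_prior) successes and failures.
Total across both batches: 15−7=8 conversions, 27−9=18 bounces.
Subtract the first batch: 8−3=5 conversions and 18−16=2 bounces.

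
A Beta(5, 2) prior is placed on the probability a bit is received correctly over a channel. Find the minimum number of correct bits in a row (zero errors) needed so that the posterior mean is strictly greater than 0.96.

After k correct bits and 0 errors the posterior is Beta(5+k, 2), with mean (5+k)/(5+2+k).
Set (5+k)/(7+k) > 0.96 and solve: k > (0.96·7 − 5)/(1 − 0.96) = 43.000.
The smallest integer exceeding 43.000 is 44.

k = 44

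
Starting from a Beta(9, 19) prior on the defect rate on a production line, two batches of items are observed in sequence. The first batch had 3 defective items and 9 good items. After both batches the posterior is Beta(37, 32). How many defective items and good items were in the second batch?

Because Beta–binomial updating is additive in the counts, the combined data contributed (α_post−α_prior, β_post−β_prior) successes and failures.
Total across both batches: 37−9=28 defective items, 32−19=13 good items.
Subtract the first batch: 28−3=25 defective items and 13−9=4 good items.

25 defective items and 4 good items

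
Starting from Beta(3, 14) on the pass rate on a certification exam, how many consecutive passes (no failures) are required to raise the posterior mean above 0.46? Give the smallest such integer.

After k passes and 0 failures the posterior is Beta(3+k, 14), with mean (3+k)/(3+14+k).
Set (3+k)/(17+k) > 0.46 and solve: k > (0.46·17 − 3)/(1 − 0.46) = 8.926.
The smallest integer exceeding 8.926 is 9.

k = 9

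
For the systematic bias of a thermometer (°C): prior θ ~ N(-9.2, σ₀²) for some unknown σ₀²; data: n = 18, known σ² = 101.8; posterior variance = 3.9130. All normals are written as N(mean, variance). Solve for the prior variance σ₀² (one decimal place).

For the Normal–Normal model with known σ², precisions add: τ_n = τ₀ + n/σ².
So 1/σ₀² = 1/3.9130 − 18/101.8 = 0.255558 − 0.176817 = 0.078741.
Hence σ₀² = 1/0.078741 ≈ 12.7.

σ₀² = 12.7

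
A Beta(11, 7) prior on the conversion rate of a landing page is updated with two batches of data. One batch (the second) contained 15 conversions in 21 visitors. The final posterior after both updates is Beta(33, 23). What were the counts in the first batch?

7 conversions and 10 bounces

Because Beta–binomial updating is additive in the counts, the combined data contributed (α_post−α_prior, β_post−β_prior) successes and failures.
Total across both batches: 33−11=22 conversions, 23−7=16 bounces.
Subtract the second batch: 22−15=7 conversions and 16−6=10 bounces.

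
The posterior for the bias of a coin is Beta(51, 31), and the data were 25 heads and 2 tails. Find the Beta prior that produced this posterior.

Beta is conjugate to the binomial likelihood: posterior = Beta(a+s, b+f).
So a = 51 − 25 = 26 and b = 31 − 2 = 29.

Beta(26, 29)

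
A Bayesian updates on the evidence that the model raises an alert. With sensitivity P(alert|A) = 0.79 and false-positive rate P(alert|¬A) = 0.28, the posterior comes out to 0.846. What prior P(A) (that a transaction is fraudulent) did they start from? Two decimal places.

Bayes' rule in odds form gives O(A|E) = O(A)·[P(E|A)/P(E|¬A)], hence O(A) = O(A|E)/LR.
Posterior odds = 0.846/(1−0.846) = 5.4935. LR = 0.79/0.28 = 2.8214.
Prior odds = 5.4935/2.8214 = 1.9471, so P(A) = 1.9471/(1+1.9471) ≈ 0.66.

P(A) = 0.66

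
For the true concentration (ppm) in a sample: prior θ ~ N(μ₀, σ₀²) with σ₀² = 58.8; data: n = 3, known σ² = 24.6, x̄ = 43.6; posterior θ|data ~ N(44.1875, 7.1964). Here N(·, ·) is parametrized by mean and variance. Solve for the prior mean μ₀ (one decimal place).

μ₀ = 48.4

The posterior mean is a precision-weighted average: μ_n = (τ₀μ₀ + τ_data·x̄)/(τ₀+τ_data), with τ₀=1/σ₀² and τ_data=n/σ².
Here τ₀ = 1/58.8 = 0.017007 and τ_data = 3/24.6 = 0.121951, so τ_n = 0.138958.
Rearranging for μ₀: μ₀ = (μ_n·τ_n − τ_data·x̄)/τ₀ = (44.1875·0.138958 − 0.121951·43.6) / 0.017007 = 0.823143/0.017007 ≈ 48.4.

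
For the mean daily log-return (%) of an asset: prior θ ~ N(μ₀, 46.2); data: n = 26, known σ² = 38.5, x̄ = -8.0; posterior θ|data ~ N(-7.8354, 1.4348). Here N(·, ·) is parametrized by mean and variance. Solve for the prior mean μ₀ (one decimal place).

The posterior mean is a precision-weighted average: μ_n = (τ₀μ₀ + τ_data·x̄)/(τ₀+τ_data), with τ₀=1/σ₀² and τ_data=n/σ².
Here τ₀ = 1/46.2 = 0.021645 and τ_data = 26/38.5 = 0.675325, so τ_n = 0.696970.
Rearranging for μ₀: μ₀ = (μ_n·τ_n − τ_data·x̄)/τ₀ = (-7.8354·0.696970 − 0.675325·-8.0) / 0.021645 = -0.058439/0.021645 ≈ -2.7.

μ₀ = -2.7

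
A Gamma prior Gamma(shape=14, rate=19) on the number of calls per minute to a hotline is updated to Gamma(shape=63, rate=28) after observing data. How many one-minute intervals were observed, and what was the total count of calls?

A Gamma(α, β) prior (rate parametrization) on a Poisson rate with n observations summing to S gives posterior Gamma(α+S, β+n).
Matching: Σxᵢ = 63 − 14 = 49 and n = 28 − 19 = 9.

n = 9 one-minute intervals with total 49 calls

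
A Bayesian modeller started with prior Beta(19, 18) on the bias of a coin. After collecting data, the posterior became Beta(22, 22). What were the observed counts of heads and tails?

3 heads and 4 tails

Under Beta–binomial conjugacy the posterior parameters are (a+s, b+f).
Match parameters: s=22−19=3, f=22−18=4.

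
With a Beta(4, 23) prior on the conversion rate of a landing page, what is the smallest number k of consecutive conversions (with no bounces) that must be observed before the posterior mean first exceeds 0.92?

k = 261

After k conversions and 0 bounces the posterior is Beta(4+k, 23), with mean (4+k)/(4+23+k).
Set (4+k)/(27+k) > 0.92 and solve: k > (0.92·27 − 4)/(1 − 0.92) = 260.500.
The smallest integer exceeding 260.500 is 261, and checking k=261: (265)/(288) = 0.9201 > 0.92.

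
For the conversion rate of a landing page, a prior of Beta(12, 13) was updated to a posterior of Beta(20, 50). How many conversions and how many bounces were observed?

Under Beta–binomial conjugacy the posterior parameters are (a+s, b+f).
Match parameters: s=20−12=8, f=50−13=37.

8 conversions and 37 bounces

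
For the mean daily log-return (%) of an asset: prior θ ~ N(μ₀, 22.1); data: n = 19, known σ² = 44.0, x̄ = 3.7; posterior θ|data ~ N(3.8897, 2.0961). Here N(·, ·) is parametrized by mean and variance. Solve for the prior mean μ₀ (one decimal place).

With known observation variance, the Normal–Normal posterior has precision τ_n = τ₀ + n/σ² and mean μ_n = (τ₀μ₀ + (n/σ²)x̄)/τ_n.
Here τ₀ = 1/22.1 = 0.045249 and τ_data = 19/44.0 = 0.431818, so τ_n = 0.477067.
Rearranging for μ₀: μ₀ = (μ_n·τ_n − τ_data·x̄)/τ₀ = (3.8897·0.477067 − 0.431818·3.7) / 0.045249 = 0.257921/0.045249 ≈ 5.7.

μ₀ = 5.7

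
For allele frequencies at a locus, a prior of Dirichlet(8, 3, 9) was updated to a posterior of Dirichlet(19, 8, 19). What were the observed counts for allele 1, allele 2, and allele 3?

For a Dirichlet(α) prior with multinomial counts c, the posterior is Dirichlet(α + c) componentwise.
Counts are posterior − prior componentwise: 19−8=11, 8−3=5, 19−9=10.

counts (11, 5, 10)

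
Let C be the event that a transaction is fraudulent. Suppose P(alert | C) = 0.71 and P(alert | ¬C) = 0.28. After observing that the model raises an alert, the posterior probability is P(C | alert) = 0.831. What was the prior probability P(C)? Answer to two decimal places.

In odds form, posterior odds = prior odds × likelihood ratio, so prior odds = posterior odds ÷ LR.
Posterior odds = 0.831/(1−0.831) = 4.9172. LR = 0.71/0.28 = 2.5357.
Prior odds = 4.9172/2.5357 = 1.9392, so P(C) = 1.9392/(1+1.9392) ≈ 0.66.

P(C) = 0.66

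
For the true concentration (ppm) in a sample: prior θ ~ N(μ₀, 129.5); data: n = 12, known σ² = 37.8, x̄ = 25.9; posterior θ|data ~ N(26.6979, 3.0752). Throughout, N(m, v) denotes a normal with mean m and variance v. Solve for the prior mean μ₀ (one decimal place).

With known observation variance, the Normal–Normal posterior has precision τ_n = τ₀ + n/σ² and mean μ_n = (τ₀μ₀ + (n/σ²)x̄)/τ_n.
Here τ₀ = 1/129.5 = 0.007722 and τ_data = 12/37.8 = 0.317460, so τ_n = 0.325182.
Rearranging for μ₀: μ₀ = (μ_n·τ_n − τ_data·x̄)/τ₀ = (26.6979·0.325182 − 0.317460·25.9) / 0.007722 = 0.459463/0.007722 ≈ 59.5.

μ₀ = 59.5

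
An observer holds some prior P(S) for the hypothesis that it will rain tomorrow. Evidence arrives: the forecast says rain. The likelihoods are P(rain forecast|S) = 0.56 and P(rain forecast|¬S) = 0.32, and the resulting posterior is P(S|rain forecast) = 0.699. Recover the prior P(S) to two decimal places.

P(S) = 0.57

In odds form, posterior odds = prior odds × likelihood ratio, so prior odds = posterior odds ÷ LR.
Posterior odds = 0.699/(1−0.699) = 2.3223. LR = 0.56/0.32 = 1.7500.
Prior odds = 2.3223/1.7500 = 1.3270, so P(S) = 1.3270/(1+1.3270) ≈ 0.57.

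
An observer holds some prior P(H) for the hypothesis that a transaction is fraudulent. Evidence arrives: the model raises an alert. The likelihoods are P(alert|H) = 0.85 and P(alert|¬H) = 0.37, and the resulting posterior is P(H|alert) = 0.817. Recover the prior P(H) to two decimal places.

P(H) = 0.66

Bayes' rule in odds form gives O(H|E) = O(H)·[P(E|H)/P(E|¬H)], hence O(H) = O(H|E)/LR.
Posterior odds = 0.817/(1−0.817) = 4.4645. LR = 0.85/0.37 = 2.2973.
Prior odds = 4.4645/2.2973 = 1.9434, so P(H) = 1.9434/(1+1.9434) ≈ 0.66.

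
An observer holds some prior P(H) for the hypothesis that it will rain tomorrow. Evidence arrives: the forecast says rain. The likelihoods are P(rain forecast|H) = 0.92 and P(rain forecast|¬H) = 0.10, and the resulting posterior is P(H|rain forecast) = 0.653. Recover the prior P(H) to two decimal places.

P(H) = 0.17

In odds form, posterior odds = prior odds × likelihood ratio, so prior odds = posterior odds ÷ LR.
Posterior odds = 0.653/(1−0.653) = 1.8818. LR = 0.92/0.10 = 9.2000.
Prior odds = 1.8818/9.2000 = 0.2045, so P(H) = 0.2045/(1+0.2045) ≈ 0.17.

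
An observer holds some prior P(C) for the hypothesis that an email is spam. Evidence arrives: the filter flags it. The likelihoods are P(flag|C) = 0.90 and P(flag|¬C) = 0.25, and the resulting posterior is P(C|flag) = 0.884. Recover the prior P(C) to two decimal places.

Bayes' rule in odds form gives O(C|E) = O(C)·[P(E|C)/P(E|¬C)], hence O(C) = O(C|E)/LR.
Posterior odds = 0.884/(1−0.884) = 7.6207. LR = 0.90/0.25 = 3.6000.
Prior odds = 7.6207/3.6000 = 2.1169, so P(C) = 2.1169/(1+2.1169) ≈ 0.68.

P(C) = 0.68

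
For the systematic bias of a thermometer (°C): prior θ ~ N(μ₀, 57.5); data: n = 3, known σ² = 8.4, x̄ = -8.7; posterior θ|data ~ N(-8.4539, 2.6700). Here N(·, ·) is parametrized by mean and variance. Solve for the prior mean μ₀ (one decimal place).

The posterior mean is a precision-weighted average: μ_n = (τ₀μ₀ + τ_data·x̄)/(τ₀+τ_data), with τ₀=1/σ₀² and τ_data=n/σ².
Here τ₀ = 1/57.5 = 0.017391 and τ_data = 3/8.4 = 0.357143, so τ_n = 0.374534.
Rearranging for μ₀: μ₀ = (μ_n·τ_n − τ_data·x̄)/τ₀ = (-8.4539·0.374534 − 0.357143·-8.7) / 0.017391 = -0.059129/0.017391 ≈ -3.4.

μ₀ = -3.4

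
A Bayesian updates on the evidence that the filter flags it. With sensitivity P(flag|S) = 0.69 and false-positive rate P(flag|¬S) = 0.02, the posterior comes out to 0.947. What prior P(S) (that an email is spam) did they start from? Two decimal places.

P(S) = 0.34

In odds form, posterior odds = prior odds × likelihood ratio, so prior odds = posterior odds ÷ LR.
Posterior odds = 0.947/(1−0.947) = 17.8679. LR = 0.69/0.02 = 34.5000.
Prior odds = 17.8679/34.5000 = 0.5179, so P(S) = 0.5179/(1+0.5179) ≈ 0.34.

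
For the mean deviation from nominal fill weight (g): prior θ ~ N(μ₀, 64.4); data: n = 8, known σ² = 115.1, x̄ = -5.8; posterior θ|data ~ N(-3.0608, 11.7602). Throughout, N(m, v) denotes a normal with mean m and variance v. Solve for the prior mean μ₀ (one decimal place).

μ₀ = 9.2

With known observation variance, the Normal–Normal posterior has precision τ_n = τ₀ + n/σ² and mean μ_n = (τ₀μ₀ + (n/σ²)x̄)/τ_n.
Here τ₀ = 1/64.4 = 0.015528 and τ_data = 8/115.1 = 0.069505, so τ_n = 0.085033.
Rearranging for μ₀: μ₀ = (μ_n·τ_n − τ_data·x̄)/τ₀ = (-3.0608·0.085033 − 0.069505·-5.8) / 0.015528 = 0.142860/0.015528 ≈ 9.2.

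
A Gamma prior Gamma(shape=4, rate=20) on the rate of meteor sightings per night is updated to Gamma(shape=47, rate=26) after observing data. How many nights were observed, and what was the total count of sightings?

n = 6 nights with total 43 sightings

Gamma–Poisson conjugacy: posterior shape = α + Σxᵢ, posterior rate = β + n.
Matching: Σxᵢ = 47 − 4 = 43 and n = 26 − 20 = 6.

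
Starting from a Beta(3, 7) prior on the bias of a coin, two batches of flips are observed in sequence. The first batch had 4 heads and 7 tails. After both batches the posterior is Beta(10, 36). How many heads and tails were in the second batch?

3 heads and 22 tails

Sequential conjugate updates are equivalent to a single update on the pooled data, so total successes = posterior α − prior α and total failures = posterior β − prior β.
Total across both batches: 10−3=7 heads, 36−7=29 tails.
Subtract the first batch: 7−4=3 heads and 29−7=22 tails.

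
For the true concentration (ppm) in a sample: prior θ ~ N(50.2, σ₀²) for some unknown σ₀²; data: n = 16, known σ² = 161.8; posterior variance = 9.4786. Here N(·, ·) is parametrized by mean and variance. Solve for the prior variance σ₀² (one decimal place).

σ₀² = 151.2

Posterior precision equals prior precision plus data precision: 1/σ_n² = 1/σ₀² + n/σ².
So 1/σ₀² = 1/9.4786 − 16/161.8 = 0.105501 − 0.098888 = 0.006613.
Hence σ₀² = 1/0.006613 ≈ 151.2.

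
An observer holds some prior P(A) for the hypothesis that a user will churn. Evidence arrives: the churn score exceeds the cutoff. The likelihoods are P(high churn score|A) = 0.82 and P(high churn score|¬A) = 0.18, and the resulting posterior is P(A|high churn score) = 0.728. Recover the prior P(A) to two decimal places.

P(A) = 0.37

Bayes' rule in odds form gives O(A|E) = O(A)·[P(E|A)/P(E|¬A)], hence O(A) = O(A|E)/LR.
Posterior odds = 0.728/(1−0.728) = 2.6765. LR = 0.82/0.18 = 4.5556.
Prior odds = 2.6765/4.5556 = 0.5875, so P(A) = 0.5875/(1+0.5875) ≈ 0.37.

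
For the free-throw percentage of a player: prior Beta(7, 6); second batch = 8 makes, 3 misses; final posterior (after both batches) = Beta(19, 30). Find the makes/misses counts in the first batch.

Because Beta–binomial updating is additive in the counts, the combined data contributed (α_post−α_prior, β_post−β_prior) successes and failures.
Total across both batches: 19−7=12 makes, 30−6=24 misses.
Subtract the second batch: 12−8=4 makes and 24−3=21 misses.

4 makes and 21 misses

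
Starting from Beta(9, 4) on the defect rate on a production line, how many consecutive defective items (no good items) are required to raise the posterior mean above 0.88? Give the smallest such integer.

After k defective items and 0 good items the posterior is Beta(9+k, 4), with mean (9+k)/(9+4+k).
Set (9+k)/(13+k) > 0.88 and solve: k > (0.88·13 − 9)/(1 − 0.88) = 20.333.
The smallest integer exceeding 20.333 is 21, and checking k=21: (30)/(34) = 0.8824 > 0.88.

k = 21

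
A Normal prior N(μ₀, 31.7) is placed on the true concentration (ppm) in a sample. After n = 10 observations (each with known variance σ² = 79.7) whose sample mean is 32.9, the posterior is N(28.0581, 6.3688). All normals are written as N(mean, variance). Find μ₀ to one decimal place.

The posterior mean is a precision-weighted average: μ_n = (τ₀μ₀ + τ_data·x̄)/(τ₀+τ_data), with τ₀=1/σ₀² and τ_data=n/σ².
Here τ₀ = 1/31.7 = 0.031546 and τ_data = 10/79.7 = 0.125471, so τ_n = 0.157017.
Rearranging for μ₀: μ₀ = (μ_n·τ_n − τ_data·x̄)/τ₀ = (28.0581·0.157017 − 0.125471·32.9) / 0.031546 = 0.277603/0.031546 ≈ 8.8.

μ₀ = 8.8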